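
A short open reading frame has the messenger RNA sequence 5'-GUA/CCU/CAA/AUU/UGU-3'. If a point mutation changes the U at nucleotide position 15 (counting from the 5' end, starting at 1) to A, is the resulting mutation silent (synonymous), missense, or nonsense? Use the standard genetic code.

nonsense

Position 15 falls in codon 5: UGU → Cys.
After the substitution the codon is UGA → Stop.
The new codon is a stop codon, so this is a nonsense mutation.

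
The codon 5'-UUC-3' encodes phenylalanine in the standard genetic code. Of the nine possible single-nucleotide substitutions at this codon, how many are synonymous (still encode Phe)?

Position 1: none → 0 synonymous.
Position 2: none → 0 synonymous.
Position 3: UUU → 1 synonymous.
Total: 0 + 0 + 1 = 1.

1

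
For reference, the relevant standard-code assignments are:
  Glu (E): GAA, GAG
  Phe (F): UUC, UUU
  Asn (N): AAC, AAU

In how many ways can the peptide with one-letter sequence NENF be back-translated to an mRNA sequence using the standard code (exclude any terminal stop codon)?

Asn: 2 codons.
Glu: 2 codons.
Asn: 2 codons.
Phe: 2 codons.
2 × 2 × 2 × 2 = 16.

16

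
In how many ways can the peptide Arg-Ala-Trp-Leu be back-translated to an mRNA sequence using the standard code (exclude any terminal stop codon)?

144

Arg: 6 codons.
Ala: 4 codons.
Trp: 1 codon.
Leu: 6 codons.
6 × 4 × 1 × 6 = 144.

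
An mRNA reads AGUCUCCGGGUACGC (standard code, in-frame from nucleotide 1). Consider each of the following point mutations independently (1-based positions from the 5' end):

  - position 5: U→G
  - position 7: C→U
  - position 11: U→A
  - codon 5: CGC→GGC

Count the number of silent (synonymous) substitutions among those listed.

0

Codon 2: CUC (Leu) → CGC (Arg) — missense.
Codon 3: CGG (Arg) → UGG (Trp) — missense.
Codon 4: GUA (Val) → GAA (Glu) — missense.
Codon 5: CGC (Arg) → GGC (Gly) — missense.
Synonymous: 0 of 4.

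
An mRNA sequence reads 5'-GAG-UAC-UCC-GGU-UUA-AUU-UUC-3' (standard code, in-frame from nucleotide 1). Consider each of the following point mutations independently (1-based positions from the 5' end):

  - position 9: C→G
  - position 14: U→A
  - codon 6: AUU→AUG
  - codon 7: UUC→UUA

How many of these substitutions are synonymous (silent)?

Codon 3: UCC (Ser) → UCG (Ser) — synonymous.
Codon 5: UUA (Leu) → UAA (Stop) — nonsense.
Codon 6: AUU (Ile) → AUG (Met) — missense.
Codon 7: UUC (Phe) → UUA (Leu) — missense.
Synonymous: 1 of 4.

1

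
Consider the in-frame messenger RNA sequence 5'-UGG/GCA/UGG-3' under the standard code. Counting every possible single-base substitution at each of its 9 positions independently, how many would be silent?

Codon 1 (UGG, Trp): 0 synonymous substitutions.
Codon 2 (GCA, Ala): 3 synonymous substitutions.
Codon 3 (UGG, Trp): 0 synonymous substitutions.
Total: 0 + 3 + 0 = 3.

3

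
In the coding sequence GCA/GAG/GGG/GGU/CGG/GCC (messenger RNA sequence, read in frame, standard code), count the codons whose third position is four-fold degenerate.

Codon 1 GCA (Ala): third position 4-fold.
Codon 2 GAG (Glu): third position 2-fold.
Codon 3 GGG (Gly): third position 4-fold.
Codon 4 GGU (Gly): third position 4-fold.
Codon 5 CGG (Arg): third position 4-fold.
Codon 6 GCC (Ala): third position 4-fold.
Four-fold degenerate third positions: 5.

5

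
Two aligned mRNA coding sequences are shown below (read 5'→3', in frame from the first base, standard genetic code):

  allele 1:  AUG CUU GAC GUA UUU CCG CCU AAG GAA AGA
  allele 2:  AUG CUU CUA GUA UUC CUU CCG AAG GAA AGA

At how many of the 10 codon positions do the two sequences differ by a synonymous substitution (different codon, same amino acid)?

2

Codon 1: AUG Met / AUG Met — identical.
Codon 2: CUU Leu / CUU Leu — identical.
Codon 3: GAC Asp / CUA Leu — nonsynonymous.
Codon 4: GUA Val / GUA Val — identical.
Codon 5: UUU Phe / UUC Phe — synonymous.
Codon 6: CCG Pro / CUU Leu — nonsynonymous.
Codon 7: CCU Pro / CCG Pro — synonymous.
Codon 8: AAG Lys / AAG Lys — identical.
Codon 9: GAA Glu / GAA Glu — identical.
Codon 10: AGA Arg / AGA Arg — identical.
Synonymous differences: 2.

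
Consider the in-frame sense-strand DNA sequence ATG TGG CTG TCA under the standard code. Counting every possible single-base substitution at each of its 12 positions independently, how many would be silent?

Codon 1 (ATG, Met): 0 synonymous substitutions.
Codon 2 (TGG, Trp): 0 synonymous substitutions.
Codon 3 (CTG, Leu): 4 synonymous substitutions.
Codon 4 (TCA, Ser): 3 synonymous substitutions.
Total: 0 + 0 + 4 + 3 = 7.

7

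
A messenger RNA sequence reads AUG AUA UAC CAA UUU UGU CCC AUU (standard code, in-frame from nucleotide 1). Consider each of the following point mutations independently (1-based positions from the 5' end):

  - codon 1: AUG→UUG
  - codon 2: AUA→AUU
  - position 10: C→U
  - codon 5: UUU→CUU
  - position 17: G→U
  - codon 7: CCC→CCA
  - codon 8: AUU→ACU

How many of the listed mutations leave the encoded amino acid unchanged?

2

Codon 1: AUG (Met) → UUG (Leu) — missense.
Codon 2: AUA (Ile) → AUU (Ile) — synonymous.
Codon 4: CAA (Gln) → UAA (Stop) — nonsense.
Codon 5: UUU (Phe) → CUU (Leu) — missense.
Codon 6: UGU (Cys) → UUU (Phe) — missense.
Codon 7: CCC (Pro) → CCA (Pro) — synonymous.
Codon 8: AUU (Ile) → ACU (Thr) — missense.
Synonymous: 2 of 7.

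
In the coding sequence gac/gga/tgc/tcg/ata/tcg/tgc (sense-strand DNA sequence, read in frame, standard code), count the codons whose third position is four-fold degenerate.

Codon 1 GAC (Asp): third position 2-fold.
Codon 2 GGA (Gly): third position 4-fold.
Codon 3 TGC (Cys): third position 2-fold.
Codon 4 TCG (Ser): third position 4-fold.
Codon 5 ATA (Ile): third position 3-fold.
Codon 6 TCG (Ser): third position 4-fold.
Codon 7 TGC (Cys): third position 2-fold.
Four-fold degenerate third positions: 3.

3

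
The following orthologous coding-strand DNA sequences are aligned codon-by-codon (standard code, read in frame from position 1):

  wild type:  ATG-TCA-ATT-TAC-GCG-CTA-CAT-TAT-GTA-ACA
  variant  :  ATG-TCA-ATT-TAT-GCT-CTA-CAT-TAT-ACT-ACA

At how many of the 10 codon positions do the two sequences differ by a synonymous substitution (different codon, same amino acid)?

2

Codon 1: ATG Met / ATG Met — identical.
Codon 2: TCA Ser / TCA Ser — identical.
Codon 3: ATT Ile / ATT Ile — identical.
Codon 4: TAC Tyr / TAT Tyr — synonymous.
Codon 5: GCG Ala / GCT Ala — synonymous.
Codon 6: CTA Leu / CTA Leu — identical.
Codon 7: CAT His / CAT His — identical.
Codon 8: TAT Tyr / TAT Tyr — identical.
Codon 9: GTA Val / ACT Thr — nonsynonymous.
Codon 10: ACA Thr / ACA Thr — identical.
Synonymous differences: 2.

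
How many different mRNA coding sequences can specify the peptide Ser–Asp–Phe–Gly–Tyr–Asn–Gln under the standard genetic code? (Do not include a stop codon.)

Ser: 6 codons.
Asp: 2 codons.
Phe: 2 codons.
Gly: 4 codons.
Tyr: 2 codons.
Asn: 2 codons.
Gln: 2 codons.
6 × 2 × 2 × 4 × 2 × 2 × 2 = 768.

768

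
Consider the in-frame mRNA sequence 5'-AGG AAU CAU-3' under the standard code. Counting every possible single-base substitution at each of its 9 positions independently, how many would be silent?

Codon 1 (AGG, Arg): 2 synonymous substitutions.
Codon 2 (AAU, Asn): 1 synonymous substitution.
Codon 3 (CAU, His): 1 synonymous substitution.
Total: 2 + 1 + 1 = 4.

4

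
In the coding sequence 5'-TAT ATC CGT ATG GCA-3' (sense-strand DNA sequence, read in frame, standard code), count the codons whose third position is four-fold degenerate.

2

Codon 1 TAT (Tyr): third position 2-fold.
Codon 2 ATC (Ile): third position 3-fold.
Codon 3 CGT (Arg): third position 4-fold.
Codon 4 ATG (Met): third position 1-fold.
Codon 5 GCA (Ala): third position 4-fold.
Four-fold degenerate third positions: 2.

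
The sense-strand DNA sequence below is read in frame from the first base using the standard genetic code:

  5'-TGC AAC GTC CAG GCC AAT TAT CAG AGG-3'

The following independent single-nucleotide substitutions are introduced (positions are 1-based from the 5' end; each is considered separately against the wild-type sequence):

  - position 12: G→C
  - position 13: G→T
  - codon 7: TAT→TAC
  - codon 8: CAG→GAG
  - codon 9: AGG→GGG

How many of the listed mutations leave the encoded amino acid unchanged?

Codon 4: CAG (Gln) → CAC (His) — missense.
Codon 5: GCC (Ala) → TCC (Ser) — missense.
Codon 7: TAT (Tyr) → TAC (Tyr) — synonymous.
Codon 8: CAG (Gln) → GAG (Glu) — missense.
Codon 9: AGG (Arg) → GGG (Gly) — missense.
Synonymous: 1 of 5.

1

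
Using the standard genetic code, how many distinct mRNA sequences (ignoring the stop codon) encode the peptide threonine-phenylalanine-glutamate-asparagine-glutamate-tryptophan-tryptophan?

Thr: 4 codons.
Phe: 2 codons.
Glu: 2 codons.
Asn: 2 codons.
Glu: 2 codons.
Trp: 1 codon.
Trp: 1 codon.
4 × 2 × 2 × 2 × 2 × 1 × 1 = 64.

64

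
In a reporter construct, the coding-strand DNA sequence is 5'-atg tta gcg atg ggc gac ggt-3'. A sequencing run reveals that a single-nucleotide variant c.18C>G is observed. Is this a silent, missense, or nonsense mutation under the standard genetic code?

Position 18 falls in codon 6: GAC → Asp.
After the substitution the codon is GAG → Glu.
Asp ≠ Glu, so this is a missense mutation.

missense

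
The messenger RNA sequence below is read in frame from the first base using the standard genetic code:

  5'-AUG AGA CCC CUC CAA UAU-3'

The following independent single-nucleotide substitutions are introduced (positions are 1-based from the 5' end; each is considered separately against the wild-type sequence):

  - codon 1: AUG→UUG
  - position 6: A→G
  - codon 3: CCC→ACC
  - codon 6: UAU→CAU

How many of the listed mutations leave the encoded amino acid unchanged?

1

Codon 1: AUG (Met) → UUG (Leu) — missense.
Codon 2: AGA (Arg) → AGG (Arg) — synonymous.
Codon 3: CCC (Pro) → ACC (Thr) — missense.
Codon 6: UAU (Tyr) → CAU (His) — missense.
Synonymous: 1 of 4.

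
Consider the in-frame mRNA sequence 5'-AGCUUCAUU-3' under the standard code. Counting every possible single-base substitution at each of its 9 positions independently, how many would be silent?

Codon 1 (AGC, Ser): 1 synonymous substitution.
Codon 2 (UUC, Phe): 1 synonymous substitution.
Codon 3 (AUU, Ile): 2 synonymous substitutions.
Total: 1 + 1 + 2 = 4.

4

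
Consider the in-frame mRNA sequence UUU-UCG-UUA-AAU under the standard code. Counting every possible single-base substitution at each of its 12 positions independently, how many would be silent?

Codon 1 (UUU, Phe): 1 synonymous substitution.
Codon 2 (UCG, Ser): 3 synonymous substitutions.
Codon 3 (UUA, Leu): 2 synonymous substitutions.
Codon 4 (AAU, Asn): 1 synonymous substitution.
Total: 1 + 3 + 2 + 1 = 7.

7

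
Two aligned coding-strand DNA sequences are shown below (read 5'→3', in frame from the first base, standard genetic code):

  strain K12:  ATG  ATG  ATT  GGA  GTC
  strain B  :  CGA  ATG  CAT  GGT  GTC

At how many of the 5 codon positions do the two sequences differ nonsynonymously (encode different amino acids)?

2

Codon 1: ATG Met / CGA Arg — nonsynonymous.
Codon 2: ATG Met / ATG Met — identical.
Codon 3: ATT Ile / CAT His — nonsynonymous.
Codon 4: GGA Gly / GGT Gly — synonymous.
Codon 5: GTC Val / GTC Val — identical.
Nonsynonymous differences: 2.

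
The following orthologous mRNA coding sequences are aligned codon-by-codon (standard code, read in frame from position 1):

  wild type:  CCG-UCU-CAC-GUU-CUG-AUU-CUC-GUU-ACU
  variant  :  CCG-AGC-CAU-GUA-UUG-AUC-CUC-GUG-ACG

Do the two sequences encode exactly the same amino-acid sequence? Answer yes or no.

yes

Codon 1: CCG Pro / CCG Pro — identical.
Codon 2: UCU Ser / AGC Ser — synonymous.
Codon 3: CAC His / CAU His — synonymous.
Codon 4: GUU Val / GUA Val — synonymous.
Codon 5: CUG Leu / UUG Leu — synonymous.
Codon 6: AUU Ile / AUC Ile — synonymous.
Codon 7: CUC Leu / CUC Leu — identical.
Codon 8: GUU Val / GUG Val — synonymous.
Codon 9: ACU Thr / ACG Thr — synonymous.
Nonsynonymous differences: 0 → same protein.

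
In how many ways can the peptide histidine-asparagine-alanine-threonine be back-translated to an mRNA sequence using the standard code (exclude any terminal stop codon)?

His: 2 codons.
Asn: 2 codons.
Ala: 4 codons.
Thr: 4 codons.
2 × 2 × 4 × 4 = 64.

64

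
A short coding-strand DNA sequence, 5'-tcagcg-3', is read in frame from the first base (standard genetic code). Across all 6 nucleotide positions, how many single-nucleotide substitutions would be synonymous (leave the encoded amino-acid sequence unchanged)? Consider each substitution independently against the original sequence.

6

Codon 1 (TCA, Ser): 3 synonymous substitutions.
Codon 2 (GCG, Ala): 3 synonymous substitutions.
Total: 3 + 3 = 6.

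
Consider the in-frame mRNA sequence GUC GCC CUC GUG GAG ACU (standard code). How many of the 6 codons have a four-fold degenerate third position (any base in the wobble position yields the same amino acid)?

Codon 1 GUC (Val): third position 4-fold.
Codon 2 GCC (Ala): third position 4-fold.
Codon 3 CUC (Leu): third position 4-fold.
Codon 4 GUG (Val): third position 4-fold.
Codon 5 GAG (Glu): third position 2-fold.
Codon 6 ACU (Thr): third position 4-fold.
Four-fold degenerate third positions: 5.

5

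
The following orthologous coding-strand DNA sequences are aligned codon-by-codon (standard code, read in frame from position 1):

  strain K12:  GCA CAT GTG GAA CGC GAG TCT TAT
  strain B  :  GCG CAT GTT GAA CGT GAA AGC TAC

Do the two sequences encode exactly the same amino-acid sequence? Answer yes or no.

Codon 1: GCA Ala / GCG Ala — synonymous.
Codon 2: CAT His / CAT His — identical.
Codon 3: GTG Val / GTT Val — synonymous.
Codon 4: GAA Glu / GAA Glu — identical.
Codon 5: CGC Arg / CGT Arg — synonymous.
Codon 6: GAG Glu / GAA Glu — synonymous.
Codon 7: TCT Ser / AGC Ser — synonymous.
Codon 8: TAT Tyr / TAC Tyr — synonymous.
Nonsynonymous differences: 0 → same protein.

yes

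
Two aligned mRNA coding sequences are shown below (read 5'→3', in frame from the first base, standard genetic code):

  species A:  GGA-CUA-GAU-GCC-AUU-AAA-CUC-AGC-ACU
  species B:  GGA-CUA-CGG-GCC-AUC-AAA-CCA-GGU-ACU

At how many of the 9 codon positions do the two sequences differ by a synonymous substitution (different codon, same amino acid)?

Codon 1: GGA Gly / GGA Gly — identical.
Codon 2: CUA Leu / CUA Leu — identical.
Codon 3: GAU Asp / CGG Arg — nonsynonymous.
Codon 4: GCC Ala / GCC Ala — identical.
Codon 5: AUU Ile / AUC Ile — synonymous.
Codon 6: AAA Lys / AAA Lys — identical.
Codon 7: CUC Leu / CCA Pro — nonsynonymous.
Codon 8: AGC Ser / GGU Gly — nonsynonymous.
Codon 9: ACU Thr / ACU Thr — identical.
Synonymous differences: 1.

1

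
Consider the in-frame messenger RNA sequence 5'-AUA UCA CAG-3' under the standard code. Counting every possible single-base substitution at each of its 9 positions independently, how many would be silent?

6

Codon 1 (AUA, Ile): 2 synonymous substitutions.
Codon 2 (UCA, Ser): 3 synonymous substitutions.
Codon 3 (CAG, Gln): 1 synonymous substitution.
Total: 2 + 3 + 1 = 6.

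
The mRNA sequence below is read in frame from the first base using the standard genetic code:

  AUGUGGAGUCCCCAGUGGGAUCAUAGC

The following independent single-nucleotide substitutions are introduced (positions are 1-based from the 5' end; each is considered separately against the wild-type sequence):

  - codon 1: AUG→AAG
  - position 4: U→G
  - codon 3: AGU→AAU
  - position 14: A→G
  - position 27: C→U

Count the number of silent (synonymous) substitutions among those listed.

1

Codon 1: AUG (Met) → AAG (Lys) — missense.
Codon 2: UGG (Trp) → GGG (Gly) — missense.
Codon 3: AGU (Ser) → AAU (Asn) — missense.
Codon 5: CAG (Gln) → CGG (Arg) — missense.
Codon 9: AGC (Ser) → AGU (Ser) — synonymous.
Synonymous: 1 of 5.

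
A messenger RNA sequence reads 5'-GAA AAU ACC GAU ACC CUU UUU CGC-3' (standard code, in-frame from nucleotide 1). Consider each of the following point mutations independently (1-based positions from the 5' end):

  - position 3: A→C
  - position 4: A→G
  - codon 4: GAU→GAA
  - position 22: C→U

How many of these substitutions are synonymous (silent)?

0

Codon 1: GAA (Glu) → GAC (Asp) — missense.
Codon 2: AAU (Asn) → GAU (Asp) — missense.
Codon 4: GAU (Asp) → GAA (Glu) — missense.
Codon 8: CGC (Arg) → UGC (Cys) — missense.
Synonymous: 0 of 4.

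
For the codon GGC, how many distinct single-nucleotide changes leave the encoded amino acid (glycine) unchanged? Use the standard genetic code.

Position 1: none → 0 synonymous.
Position 2: none → 0 synonymous.
Position 3: GGU, GGA, GGG → 3 synonymous.
Total: 0 + 0 + 3 = 3.

3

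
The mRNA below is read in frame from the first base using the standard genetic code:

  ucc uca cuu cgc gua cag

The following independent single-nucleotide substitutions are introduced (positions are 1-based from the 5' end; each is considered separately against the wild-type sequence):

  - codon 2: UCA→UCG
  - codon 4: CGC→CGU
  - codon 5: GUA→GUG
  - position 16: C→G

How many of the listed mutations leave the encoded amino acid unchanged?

Codon 2: UCA (Ser) → UCG (Ser) — synonymous.
Codon 4: CGC (Arg) → CGU (Arg) — synonymous.
Codon 5: GUA (Val) → GUG (Val) — synonymous.
Codon 6: CAG (Gln) → GAG (Glu) — missense.
Synonymous: 3 of 4.

3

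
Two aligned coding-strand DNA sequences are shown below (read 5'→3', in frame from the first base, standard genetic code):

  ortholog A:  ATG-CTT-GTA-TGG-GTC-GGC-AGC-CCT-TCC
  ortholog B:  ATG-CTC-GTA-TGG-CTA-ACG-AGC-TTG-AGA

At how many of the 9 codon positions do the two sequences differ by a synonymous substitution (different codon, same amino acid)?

1

Codon 1: ATG Met / ATG Met — identical.
Codon 2: CTT Leu / CTC Leu — synonymous.
Codon 3: GTA Val / GTA Val — identical.
Codon 4: TGG Trp / TGG Trp — identical.
Codon 5: GTC Val / CTA Leu — nonsynonymous.
Codon 6: GGC Gly / ACG Thr — nonsynonymous.
Codon 7: AGC Ser / AGC Ser — identical.
Codon 8: CCT Pro / TTG Leu — nonsynonymous.
Codon 9: TCC Ser / AGA Arg — nonsynonymous.
Synonymous differences: 1.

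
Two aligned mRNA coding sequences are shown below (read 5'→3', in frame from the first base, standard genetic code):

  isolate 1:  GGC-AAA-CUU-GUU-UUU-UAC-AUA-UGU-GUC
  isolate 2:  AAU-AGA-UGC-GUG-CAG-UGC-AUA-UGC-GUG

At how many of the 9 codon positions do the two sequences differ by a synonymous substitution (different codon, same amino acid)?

3

Codon 1: GGC Gly / AAU Asn — nonsynonymous.
Codon 2: AAA Lys / AGA Arg — nonsynonymous.
Codon 3: CUU Leu / UGC Cys — nonsynonymous.
Codon 4: GUU Val / GUG Val — synonymous.
Codon 5: UUU Phe / CAG Gln — nonsynonymous.
Codon 6: UAC Tyr / UGC Cys — nonsynonymous.
Codon 7: AUA Ile / AUA Ile — identical.
Codon 8: UGU Cys / UGC Cys — synonymous.
Codon 9: GUC Val / GUG Val — synonymous.
Synonymous differences: 3.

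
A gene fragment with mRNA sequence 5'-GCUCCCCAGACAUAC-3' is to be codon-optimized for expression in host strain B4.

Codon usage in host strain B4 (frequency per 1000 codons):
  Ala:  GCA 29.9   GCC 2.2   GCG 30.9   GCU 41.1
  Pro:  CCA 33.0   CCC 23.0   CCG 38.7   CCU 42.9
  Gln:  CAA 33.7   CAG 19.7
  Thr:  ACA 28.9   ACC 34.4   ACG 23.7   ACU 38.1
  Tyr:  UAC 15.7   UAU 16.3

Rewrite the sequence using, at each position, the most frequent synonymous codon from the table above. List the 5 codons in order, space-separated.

Codon 1 (Ala): best is GCU at 41.1.
Codon 2 (Pro): best is CCU at 42.9.
Codon 3 (Gln): best is CAA at 33.7.
Codon 4 (Thr): best is ACU at 38.1.
Codon 5 (Tyr): best is UAU at 16.3.

GCU CCU CAA ACU UAU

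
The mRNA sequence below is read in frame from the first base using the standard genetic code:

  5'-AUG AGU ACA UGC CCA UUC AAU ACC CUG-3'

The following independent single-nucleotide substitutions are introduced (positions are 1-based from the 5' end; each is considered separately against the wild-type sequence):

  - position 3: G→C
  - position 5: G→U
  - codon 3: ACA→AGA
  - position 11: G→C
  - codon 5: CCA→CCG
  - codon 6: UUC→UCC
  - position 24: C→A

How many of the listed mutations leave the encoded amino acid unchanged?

Codon 1: AUG (Met) → AUC (Ile) — missense.
Codon 2: AGU (Ser) → AUU (Ile) — missense.
Codon 3: ACA (Thr) → AGA (Arg) — missense.
Codon 4: UGC (Cys) → UCC (Ser) — missense.
Codon 5: CCA (Pro) → CCG (Pro) — synonymous.
Codon 6: UUC (Phe) → UCC (Ser) — missense.
Codon 8: ACC (Thr) → ACA (Thr) — synonymous.
Synonymous: 2 of 7.

2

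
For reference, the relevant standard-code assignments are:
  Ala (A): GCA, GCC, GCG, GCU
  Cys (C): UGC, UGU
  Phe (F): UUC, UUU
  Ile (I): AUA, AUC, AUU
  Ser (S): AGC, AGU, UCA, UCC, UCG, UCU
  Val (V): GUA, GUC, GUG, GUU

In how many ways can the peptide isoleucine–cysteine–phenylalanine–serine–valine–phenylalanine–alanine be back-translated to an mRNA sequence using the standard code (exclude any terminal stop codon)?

Ile: 3 codons.
Cys: 2 codons.
Phe: 2 codons.
Ser: 6 codons.
Val: 4 codons.
Phe: 2 codons.
Ala: 4 codons.
3 × 2 × 2 × 6 × 4 × 2 × 4 = 2304.

2304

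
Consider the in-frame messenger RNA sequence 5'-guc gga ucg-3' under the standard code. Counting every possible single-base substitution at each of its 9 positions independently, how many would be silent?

9

Codon 1 (GUC, Val): 3 synonymous substitutions.
Codon 2 (GGA, Gly): 3 synonymous substitutions.
Codon 3 (UCG, Ser): 3 synonymous substitutions.
Total: 3 + 3 + 3 = 9.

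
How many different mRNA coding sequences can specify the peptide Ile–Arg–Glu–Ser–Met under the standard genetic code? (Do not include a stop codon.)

Ile: 3 codons.
Arg: 6 codons.
Glu: 2 codons.
Ser: 6 codons.
Met: 1 codon.
3 × 6 × 2 × 6 × 1 = 216.

216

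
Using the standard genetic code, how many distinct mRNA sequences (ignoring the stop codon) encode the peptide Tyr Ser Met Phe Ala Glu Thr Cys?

Tyr: 2 codons.
Ser: 6 codons.
Met: 1 codon.
Phe: 2 codons.
Ala: 4 codons.
Glu: 2 codons.
Thr: 4 codons.
Cys: 2 codons.
2 × 6 × 1 × 2 × 4 × 2 × 4 × 2 = 1536.

1536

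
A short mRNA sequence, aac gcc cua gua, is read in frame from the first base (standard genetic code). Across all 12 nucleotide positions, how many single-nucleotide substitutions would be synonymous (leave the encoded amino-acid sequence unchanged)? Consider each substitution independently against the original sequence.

11

Codon 1 (AAC, Asn): 1 synonymous substitution.
Codon 2 (GCC, Ala): 3 synonymous substitutions.
Codon 3 (CUA, Leu): 4 synonymous substitutions.
Codon 4 (GUA, Val): 3 synonymous substitutions.
Total: 1 + 3 + 4 + 3 = 11.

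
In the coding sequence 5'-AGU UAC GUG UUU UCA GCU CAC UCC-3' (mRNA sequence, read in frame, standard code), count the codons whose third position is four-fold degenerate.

4

Codon 1 AGU (Ser): third position 2-fold.
Codon 2 UAC (Tyr): third position 2-fold.
Codon 3 GUG (Val): third position 4-fold.
Codon 4 UUU (Phe): third position 2-fold.
Codon 5 UCA (Ser): third position 4-fold.
Codon 6 GCU (Ala): third position 4-fold.
Codon 7 CAC (His): third position 2-fold.
Codon 8 UCC (Ser): third position 4-fold.
Four-fold degenerate third positions: 4.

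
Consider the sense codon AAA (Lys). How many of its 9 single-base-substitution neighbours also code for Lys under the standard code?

1

Position 1: none → 0 synonymous.
Position 2: none → 0 synonymous.
Position 3: AAG → 1 synonymous.
Total: 0 + 0 + 1 = 1.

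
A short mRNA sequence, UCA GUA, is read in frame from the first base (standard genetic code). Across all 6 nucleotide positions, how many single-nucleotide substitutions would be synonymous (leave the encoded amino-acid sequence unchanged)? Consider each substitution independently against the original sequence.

6

Codon 1 (UCA, Ser): 3 synonymous substitutions.
Codon 2 (GUA, Val): 3 synonymous substitutions.
Total: 3 + 3 = 6.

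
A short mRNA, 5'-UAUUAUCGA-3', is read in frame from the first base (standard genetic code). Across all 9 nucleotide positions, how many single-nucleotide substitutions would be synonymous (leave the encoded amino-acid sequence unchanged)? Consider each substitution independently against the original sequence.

6

Codon 1 (UAU, Tyr): 1 synonymous substitution.
Codon 2 (UAU, Tyr): 1 synonymous substitution.
Codon 3 (CGA, Arg): 4 synonymous substitutions.
Total: 1 + 1 + 4 = 6.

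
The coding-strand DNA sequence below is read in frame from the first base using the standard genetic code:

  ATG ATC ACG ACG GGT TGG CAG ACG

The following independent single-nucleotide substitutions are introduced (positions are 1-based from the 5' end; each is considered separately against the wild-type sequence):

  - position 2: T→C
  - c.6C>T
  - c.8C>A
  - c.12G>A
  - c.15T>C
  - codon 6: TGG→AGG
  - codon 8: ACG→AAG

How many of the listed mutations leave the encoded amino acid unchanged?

Codon 1: ATG (Met) → ACG (Thr) — missense.
Codon 2: ATC (Ile) → ATT (Ile) — synonymous.
Codon 3: ACG (Thr) → AAG (Lys) — missense.
Codon 4: ACG (Thr) → ACA (Thr) — synonymous.
Codon 5: GGT (Gly) → GGC (Gly) — synonymous.
Codon 6: TGG (Trp) → AGG (Arg) — missense.
Codon 8: ACG (Thr) → AAG (Lys) — missense.
Synonymous: 3 of 7.

3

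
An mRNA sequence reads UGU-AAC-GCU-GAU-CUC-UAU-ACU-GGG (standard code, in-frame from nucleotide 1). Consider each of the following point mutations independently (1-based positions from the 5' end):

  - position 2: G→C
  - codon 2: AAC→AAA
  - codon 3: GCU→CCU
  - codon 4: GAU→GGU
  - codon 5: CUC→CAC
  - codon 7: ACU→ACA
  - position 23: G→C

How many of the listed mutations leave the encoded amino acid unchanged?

1

Codon 1: UGU (Cys) → UCU (Ser) — missense.
Codon 2: AAC (Asn) → AAA (Lys) — missense.
Codon 3: GCU (Ala) → CCU (Pro) — missense.
Codon 4: GAU (Asp) → GGU (Gly) — missense.
Codon 5: CUC (Leu) → CAC (His) — missense.
Codon 7: ACU (Thr) → ACA (Thr) — synonymous.
Codon 8: GGG (Gly) → GCG (Ala) — missense.
Synonymous: 1 of 7.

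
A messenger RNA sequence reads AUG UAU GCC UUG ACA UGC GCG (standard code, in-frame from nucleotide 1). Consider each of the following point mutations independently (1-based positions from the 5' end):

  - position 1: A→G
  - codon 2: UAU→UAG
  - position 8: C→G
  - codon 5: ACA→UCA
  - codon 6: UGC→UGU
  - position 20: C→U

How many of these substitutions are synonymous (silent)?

Codon 1: AUG (Met) → GUG (Val) — missense.
Codon 2: UAU (Tyr) → UAG (Stop) — nonsense.
Codon 3: GCC (Ala) → GGC (Gly) — missense.
Codon 5: ACA (Thr) → UCA (Ser) — missense.
Codon 6: UGC (Cys) → UGU (Cys) — synonymous.
Codon 7: GCG (Ala) → GUG (Val) — missense.
Synonymous: 1 of 6.

1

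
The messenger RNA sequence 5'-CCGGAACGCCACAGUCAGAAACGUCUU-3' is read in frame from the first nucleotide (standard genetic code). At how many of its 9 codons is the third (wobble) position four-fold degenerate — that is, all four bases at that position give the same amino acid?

Codon 1 CCG (Pro): third position 4-fold.
Codon 2 GAA (Glu): third position 2-fold.
Codon 3 CGC (Arg): third position 4-fold.
Codon 4 CAC (His): third position 2-fold.
Codon 5 AGU (Ser): third position 2-fold.
Codon 6 CAG (Gln): third position 2-fold.
Codon 7 AAA (Lys): third position 2-fold.
Codon 8 CGU (Arg): third position 4-fold.
Codon 9 CUU (Leu): third position 4-fold.
Four-fold degenerate third positions: 4.

4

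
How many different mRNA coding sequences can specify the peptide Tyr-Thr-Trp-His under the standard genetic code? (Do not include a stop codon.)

16

Tyr: 2 codons.
Thr: 4 codons.
Trp: 1 codon.
His: 2 codons.
2 × 4 × 1 × 2 = 16.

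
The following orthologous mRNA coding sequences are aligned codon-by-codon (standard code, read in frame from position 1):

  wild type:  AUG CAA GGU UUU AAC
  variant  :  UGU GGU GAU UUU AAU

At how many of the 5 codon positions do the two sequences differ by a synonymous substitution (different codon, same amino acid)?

1

Codon 1: AUG Met / UGU Cys — nonsynonymous.
Codon 2: CAA Gln / GGU Gly — nonsynonymous.
Codon 3: GGU Gly / GAU Asp — nonsynonymous.
Codon 4: UUU Phe / UUU Phe — identical.
Codon 5: AAC Asn / AAU Asn — synonymous.
Synonymous differences: 1.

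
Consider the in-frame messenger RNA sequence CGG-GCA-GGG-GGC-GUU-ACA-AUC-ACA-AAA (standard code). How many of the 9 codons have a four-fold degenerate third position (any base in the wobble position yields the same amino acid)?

Codon 1 CGG (Arg): third position 4-fold.
Codon 2 GCA (Ala): third position 4-fold.
Codon 3 GGG (Gly): third position 4-fold.
Codon 4 GGC (Gly): third position 4-fold.
Codon 5 GUU (Val): third position 4-fold.
Codon 6 ACA (Thr): third position 4-fold.
Codon 7 AUC (Ile): third position 3-fold.
Codon 8 ACA (Thr): third position 4-fold.
Codon 9 AAA (Lys): third position 2-fold.
Four-fold degenerate third positions: 7.

7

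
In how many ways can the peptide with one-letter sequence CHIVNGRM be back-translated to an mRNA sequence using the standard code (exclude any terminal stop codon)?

Cys: 2 codons.
His: 2 codons.
Ile: 3 codons.
Val: 4 codons.
Asn: 2 codons.
Gly: 4 codons.
Arg: 6 codons.
Met: 1 codon.
2 × 2 × 3 × 4 × 2 × 4 × 6 × 1 = 2304.

2304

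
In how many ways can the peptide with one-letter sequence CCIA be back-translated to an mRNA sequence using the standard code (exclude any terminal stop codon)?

Cys: 2 codons.
Cys: 2 codons.
Ile: 3 codons.
Ala: 4 codons.
2 × 2 × 3 × 4 = 48.

48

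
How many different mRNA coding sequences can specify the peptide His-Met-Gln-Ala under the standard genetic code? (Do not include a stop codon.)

16

His: 2 codons.
Met: 1 codon.
Gln: 2 codons.
Ala: 4 codons.
2 × 1 × 2 × 4 = 16.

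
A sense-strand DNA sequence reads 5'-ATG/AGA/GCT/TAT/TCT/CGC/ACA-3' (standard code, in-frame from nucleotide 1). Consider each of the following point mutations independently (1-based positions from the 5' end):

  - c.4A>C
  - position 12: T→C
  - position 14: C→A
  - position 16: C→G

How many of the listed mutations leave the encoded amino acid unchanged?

Codon 2: AGA (Arg) → CGA (Arg) — synonymous.
Codon 4: TAT (Tyr) → TAC (Tyr) — synonymous.
Codon 5: TCT (Ser) → TAT (Tyr) — missense.
Codon 6: CGC (Arg) → GGC (Gly) — missense.
Synonymous: 2 of 4.

2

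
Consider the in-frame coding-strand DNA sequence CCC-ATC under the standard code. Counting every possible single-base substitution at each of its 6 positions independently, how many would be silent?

Codon 1 (CCC, Pro): 3 synonymous substitutions.
Codon 2 (ATC, Ile): 2 synonymous substitutions.
Total: 3 + 2 = 5.

5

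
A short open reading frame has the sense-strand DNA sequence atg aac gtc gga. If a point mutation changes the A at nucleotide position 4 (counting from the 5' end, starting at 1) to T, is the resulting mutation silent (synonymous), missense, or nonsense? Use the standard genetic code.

Position 4 falls in codon 2: AAC → Asn.
After the substitution the codon is TAC → Tyr.
Asn ≠ Tyr, so this is a missense mutation.

missense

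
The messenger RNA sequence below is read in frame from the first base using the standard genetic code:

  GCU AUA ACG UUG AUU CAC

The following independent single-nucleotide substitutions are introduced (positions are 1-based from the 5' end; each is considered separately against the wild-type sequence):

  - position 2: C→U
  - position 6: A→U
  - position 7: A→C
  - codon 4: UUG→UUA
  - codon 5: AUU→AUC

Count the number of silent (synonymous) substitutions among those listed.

Codon 1: GCU (Ala) → GUU (Val) — missense.
Codon 2: AUA (Ile) → AUU (Ile) — synonymous.
Codon 3: ACG (Thr) → CCG (Pro) — missense.
Codon 4: UUG (Leu) → UUA (Leu) — synonymous.
Codon 5: AUU (Ile) → AUC (Ile) — synonymous.
Synonymous: 3 of 5.

3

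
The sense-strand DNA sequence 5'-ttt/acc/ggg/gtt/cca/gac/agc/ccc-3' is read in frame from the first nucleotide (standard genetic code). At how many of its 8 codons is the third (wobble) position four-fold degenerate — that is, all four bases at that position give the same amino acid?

Codon 1 TTT (Phe): third position 2-fold.
Codon 2 ACC (Thr): third position 4-fold.
Codon 3 GGG (Gly): third position 4-fold.
Codon 4 GTT (Val): third position 4-fold.
Codon 5 CCA (Pro): third position 4-fold.
Codon 6 GAC (Asp): third position 2-fold.
Codon 7 AGC (Ser): third position 2-fold.
Codon 8 CCC (Pro): third position 4-fold.
Four-fold degenerate third positions: 5.

5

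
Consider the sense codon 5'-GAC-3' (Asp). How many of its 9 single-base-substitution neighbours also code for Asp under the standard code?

1

Position 1: none → 0 synonymous.
Position 2: none → 0 synonymous.
Position 3: GAU → 1 synonymous.
Total: 0 + 0 + 1 = 1.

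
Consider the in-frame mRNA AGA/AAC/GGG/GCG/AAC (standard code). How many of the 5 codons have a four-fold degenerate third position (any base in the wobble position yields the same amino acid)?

2

Codon 1 AGA (Arg): third position 2-fold.
Codon 2 AAC (Asn): third position 2-fold.
Codon 3 GGG (Gly): third position 4-fold.
Codon 4 GCG (Ala): third position 4-fold.
Codon 5 AAC (Asn): third position 2-fold.
Four-fold degenerate third positions: 2.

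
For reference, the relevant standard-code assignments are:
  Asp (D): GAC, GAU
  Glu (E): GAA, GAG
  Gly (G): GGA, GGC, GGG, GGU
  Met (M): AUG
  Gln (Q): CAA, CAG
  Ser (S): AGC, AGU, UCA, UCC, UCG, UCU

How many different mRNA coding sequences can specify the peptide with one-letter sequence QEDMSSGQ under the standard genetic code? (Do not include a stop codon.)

2304

Gln: 2 codons.
Glu: 2 codons.
Asp: 2 codons.
Met: 1 codon.
Ser: 6 codons.
Ser: 6 codons.
Gly: 4 codons.
Gln: 2 codons.
2 × 2 × 2 × 1 × 6 × 6 × 4 × 2 = 2304.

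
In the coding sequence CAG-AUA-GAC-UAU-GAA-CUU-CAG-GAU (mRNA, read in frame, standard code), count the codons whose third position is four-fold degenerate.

Codon 1 CAG (Gln): third position 2-fold.
Codon 2 AUA (Ile): third position 3-fold.
Codon 3 GAC (Asp): third position 2-fold.
Codon 4 UAU (Tyr): third position 2-fold.
Codon 5 GAA (Glu): third position 2-fold.
Codon 6 CUU (Leu): third position 4-fold.
Codon 7 CAG (Gln): third position 2-fold.
Codon 8 GAU (Asp): third position 2-fold.
Four-fold degenerate third positions: 1.

1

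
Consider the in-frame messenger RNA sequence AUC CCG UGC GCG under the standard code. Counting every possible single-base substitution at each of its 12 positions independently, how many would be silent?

Codon 1 (AUC, Ile): 2 synonymous substitutions.
Codon 2 (CCG, Pro): 3 synonymous substitutions.
Codon 3 (UGC, Cys): 1 synonymous substitution.
Codon 4 (GCG, Ala): 3 synonymous substitutions.
Total: 2 + 3 + 1 + 3 = 9.

9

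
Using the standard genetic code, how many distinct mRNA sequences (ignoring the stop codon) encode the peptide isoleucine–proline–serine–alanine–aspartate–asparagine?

Ile: 3 codons.
Pro: 4 codons.
Ser: 6 codons.
Ala: 4 codons.
Asp: 2 codons.
Asn: 2 codons.
3 × 4 × 6 × 4 × 2 × 2 = 1152.

1152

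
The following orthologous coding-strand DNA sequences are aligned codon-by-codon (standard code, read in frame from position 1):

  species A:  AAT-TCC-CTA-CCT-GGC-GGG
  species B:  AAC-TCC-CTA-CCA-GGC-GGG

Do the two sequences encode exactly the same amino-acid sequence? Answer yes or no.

yes

Codon 1: AAT Asn / AAC Asn — synonymous.
Codon 2: TCC Ser / TCC Ser — identical.
Codon 3: CTA Leu / CTA Leu — identical.
Codon 4: CCT Pro / CCA Pro — synonymous.
Codon 5: GGC Gly / GGC Gly — identical.
Codon 6: GGG Gly / GGG Gly — identical.
Nonsynonymous differences: 0 → same protein.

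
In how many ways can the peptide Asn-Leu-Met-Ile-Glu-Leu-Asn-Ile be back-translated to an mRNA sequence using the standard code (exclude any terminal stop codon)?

2592

Asn: 2 codons.
Leu: 6 codons.
Met: 1 codon.
Ile: 3 codons.
Glu: 2 codons.
Leu: 6 codons.
Asn: 2 codons.
Ile: 3 codons.
2 × 6 × 1 × 3 × 2 × 6 × 2 × 3 = 2592.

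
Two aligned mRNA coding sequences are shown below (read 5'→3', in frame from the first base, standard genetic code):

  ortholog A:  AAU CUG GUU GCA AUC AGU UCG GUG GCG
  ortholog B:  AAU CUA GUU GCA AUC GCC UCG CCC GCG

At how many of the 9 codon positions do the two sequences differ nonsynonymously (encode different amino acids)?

2

Codon 1: AAU Asn / AAU Asn — identical.
Codon 2: CUG Leu / CUA Leu — synonymous.
Codon 3: GUU Val / GUU Val — identical.
Codon 4: GCA Ala / GCA Ala — identical.
Codon 5: AUC Ile / AUC Ile — identical.
Codon 6: AGU Ser / GCC Ala — nonsynonymous.
Codon 7: UCG Ser / UCG Ser — identical.
Codon 8: GUG Val / CCC Pro — nonsynonymous.
Codon 9: GCG Ala / GCG Ala — identical.
Nonsynonymous differences: 2.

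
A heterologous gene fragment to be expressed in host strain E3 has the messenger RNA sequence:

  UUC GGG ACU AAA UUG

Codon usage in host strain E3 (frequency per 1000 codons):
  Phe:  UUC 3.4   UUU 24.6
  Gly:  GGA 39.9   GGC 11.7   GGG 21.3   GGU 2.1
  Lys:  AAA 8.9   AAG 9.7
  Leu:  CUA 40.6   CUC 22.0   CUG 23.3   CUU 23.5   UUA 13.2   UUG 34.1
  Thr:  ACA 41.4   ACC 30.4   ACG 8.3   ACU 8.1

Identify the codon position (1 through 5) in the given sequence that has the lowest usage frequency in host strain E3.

1

Codon 1 UUC (Phe): 3.4 per 1000.
Codon 2 GGG (Gly): 21.3 per 1000.
Codon 3 ACU (Thr): 8.1 per 1000.
Codon 4 AAA (Lys): 8.9 per 1000.
Codon 5 UUG (Leu): 34.1 per 1000.
Lowest frequency is 3.4 at codon 1.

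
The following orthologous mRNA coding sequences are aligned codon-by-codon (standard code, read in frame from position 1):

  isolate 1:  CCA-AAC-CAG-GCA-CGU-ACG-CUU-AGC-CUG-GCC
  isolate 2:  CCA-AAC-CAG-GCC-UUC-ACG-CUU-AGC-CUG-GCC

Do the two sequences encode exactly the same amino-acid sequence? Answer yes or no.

Codon 1: CCA Pro / CCA Pro — identical.
Codon 2: AAC Asn / AAC Asn — identical.
Codon 3: CAG Gln / CAG Gln — identical.
Codon 4: GCA Ala / GCC Ala — synonymous.
Codon 5: CGU Arg / UUC Phe — nonsynonymous.
Codon 6: ACG Thr / ACG Thr — identical.
Codon 7: CUU Leu / CUU Leu — identical.
Codon 8: AGC Ser / AGC Ser — identical.
Codon 9: CUG Leu / CUG Leu — identical.
Codon 10: GCC Ala / GCC Ala — identical.
Nonsynonymous differences: 1 → different protein.

no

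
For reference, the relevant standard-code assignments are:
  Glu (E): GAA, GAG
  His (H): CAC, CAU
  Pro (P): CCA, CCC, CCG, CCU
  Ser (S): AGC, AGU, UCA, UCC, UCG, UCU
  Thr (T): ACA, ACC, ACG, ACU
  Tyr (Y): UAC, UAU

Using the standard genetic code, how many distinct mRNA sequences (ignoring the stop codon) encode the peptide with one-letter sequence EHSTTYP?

Glu: 2 codons.
His: 2 codons.
Ser: 6 codons.
Thr: 4 codons.
Thr: 4 codons.
Tyr: 2 codons.
Pro: 4 codons.
2 × 2 × 6 × 4 × 4 × 2 × 4 = 3072.

3072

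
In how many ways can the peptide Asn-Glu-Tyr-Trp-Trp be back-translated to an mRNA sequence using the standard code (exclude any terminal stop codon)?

8

Asn: 2 codons.
Glu: 2 codons.
Tyr: 2 codons.
Trp: 1 codon.
Trp: 1 codon.
2 × 2 × 2 × 1 × 1 = 8.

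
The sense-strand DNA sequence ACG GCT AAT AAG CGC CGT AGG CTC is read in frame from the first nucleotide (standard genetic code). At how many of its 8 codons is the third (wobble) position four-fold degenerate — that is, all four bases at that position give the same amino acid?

Codon 1 ACG (Thr): third position 4-fold.
Codon 2 GCT (Ala): third position 4-fold.
Codon 3 AAT (Asn): third position 2-fold.
Codon 4 AAG (Lys): third position 2-fold.
Codon 5 CGC (Arg): third position 4-fold.
Codon 6 CGT (Arg): third position 4-fold.
Codon 7 AGG (Arg): third position 2-fold.
Codon 8 CTC (Leu): third position 4-fold.
Four-fold degenerate third positions: 5.

5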